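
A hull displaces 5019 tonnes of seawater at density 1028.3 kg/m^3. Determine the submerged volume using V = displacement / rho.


Formula: V = mass / rho
Step 1 — convert tonnes to kg: 5019 t * 1000 = 5019000 kg
Step 2 — V = 5019000 / 1028.3 ≈ 4880.9 m^3 (5 s.f.)

4880.9 m^3


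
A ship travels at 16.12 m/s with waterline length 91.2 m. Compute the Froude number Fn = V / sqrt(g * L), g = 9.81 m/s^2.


Formula: Fn = V / sqrt(g * L)
Step 1 — g * L = 9.81 * 91.2 = 894.672
Step 2 — sqrt(g * L) = sqrt(894.672) = 29.911068
Step 3 — Fn = 16.12 / 29.911068 ≈ 0.53893 (5 s.f.)

0.53893


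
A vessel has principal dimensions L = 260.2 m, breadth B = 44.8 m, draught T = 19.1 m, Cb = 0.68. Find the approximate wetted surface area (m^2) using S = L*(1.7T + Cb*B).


Formula: S = 1.7*L*T + V/T with V = Cb*L*B*T, i.e. S = L * (1.7*T + Cb*B)
Step 1 — 1.7*T = 1.7 * 19.1 = 32.47 m
Step 2 — Cb*B = 0.68 * 44.8 = 30.464 m
Step 3 — 1.7*T + Cb*B = 32.47 + 30.464 = 62.934 m
Step 4 — S = 260.2 * 62.934 ≈ 16375 m^2 (5 s.f.)

16375 m^2


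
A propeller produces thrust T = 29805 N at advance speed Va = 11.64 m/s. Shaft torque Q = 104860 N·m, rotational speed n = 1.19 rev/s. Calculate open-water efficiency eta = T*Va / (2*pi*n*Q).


Formula: eta = T * Va / (2 * pi * n * Q)
Step 1 — numerator = T * Va = 29805 * 11.64 = 346930.2
Step 2 — 2 * pi * n = 2 * pi * 1.19 = 7.476991
Step 3 — denominator = 7.476991 * 104860 = 784037.28
Step 4 — eta = 346930.2 / 784037.28 ≈ 0.44249 (5 s.f.)

0.44249


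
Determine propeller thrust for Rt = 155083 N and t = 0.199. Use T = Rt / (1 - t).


Formula: T = Rt / (1 - t)
Step 1 — (1 - t) = 1 - 0.199 = 0.801
Step 2 — T = 155083 / 0.801 ≈ 193610 N (5 s.f.)

193610 N


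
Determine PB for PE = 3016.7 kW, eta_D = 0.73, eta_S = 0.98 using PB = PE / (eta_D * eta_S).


Formula: PB = PE / (eta_D * eta_S)
Step 1 — combined efficiency = eta_D * eta_S = 0.73 * 0.98 = 0.7154
Step 2 — PB = 3016.7 / 0.7154 ≈ 4216.8 kW (5 s.f.)

4216.8 kW


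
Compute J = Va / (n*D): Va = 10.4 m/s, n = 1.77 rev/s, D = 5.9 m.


Formula: J = Va / (n * D)
Step 1 — n * D = 1.77 * 5.9 = 10.443
Step 2 — J = 10.4 / 10.443 ≈ 0.99588 (5 s.f.)

0.99588


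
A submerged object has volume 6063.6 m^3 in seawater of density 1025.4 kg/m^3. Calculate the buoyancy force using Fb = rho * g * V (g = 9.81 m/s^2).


Formula: Fb = rho * g * V
Substituting: Fb = 1025.4 * 9.81 * 6063.6
Intermediate: 1025.4 * 9.81 = 10059.174
Result: Fb = 10059.174 * 6063.6 ≈ 60995000 N (5 s.f.)

60995000 N


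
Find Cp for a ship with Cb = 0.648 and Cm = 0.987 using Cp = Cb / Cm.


Formula: Cp = Cb / Cm
Substituting: Cp = 0.648 / 0.987
Result: Cp ≈ 0.65653 (5 s.f.)

0.65653


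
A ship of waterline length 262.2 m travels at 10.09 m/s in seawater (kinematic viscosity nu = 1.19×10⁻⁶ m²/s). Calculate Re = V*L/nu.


Formula: Re = V * L / nu
Step 1 — V * L = 10.09 * 262.2 = 2645.598 m^2/s
Step 2 — Re = 2645.598 / 1.19e-6 = 2.22e+09

2.22e+09


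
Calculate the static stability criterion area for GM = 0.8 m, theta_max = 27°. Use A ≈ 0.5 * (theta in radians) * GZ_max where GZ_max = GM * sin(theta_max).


Formula: GZ_max = GM * sin(theta); Area = 0.5 * theta_rad * GZ_max
Step 1 — GZ_max = 0.8 * sin(27°) = 0.8 * 0.45399 = 0.363192 m
Step 2 — theta_rad = 27 * pi/180 = 0.471239 rad
Step 3 — Area = 0.5 * 0.471239 * 0.363192 ≈ 0.085575 m·rad (5 s.f.)

0.085575 m·rad


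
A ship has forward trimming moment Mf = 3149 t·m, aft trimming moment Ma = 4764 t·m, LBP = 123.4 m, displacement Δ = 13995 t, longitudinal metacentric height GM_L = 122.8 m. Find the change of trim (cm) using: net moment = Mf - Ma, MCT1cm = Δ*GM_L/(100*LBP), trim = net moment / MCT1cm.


Formula: net trimming moment = Mf - Ma; MCT1cm = Δ*GM_L/(100*LBP); trim = net moment / MCT1cm
Step 1 — net trimming moment = 3149 - 4764 = -1615 t·m
Step 2 — MCT1cm = 13995 * 122.8 / (100 * 123.4) = 139.2695 t·m/cm
Step 3 — trim = -1615 / 139.2695 ≈ -11.596 cm (5 s.f.)

-11.596 cm


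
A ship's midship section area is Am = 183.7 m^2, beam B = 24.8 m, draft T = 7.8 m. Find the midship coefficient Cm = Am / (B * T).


Formula: Cm = Am / (B * T)
Step 1 — B * T = 24.8 * 7.8 = 193.44 m^2
Step 2 — Cm = 183.7 / 193.44 ≈ 0.94965 (5 s.f.)

0.94965


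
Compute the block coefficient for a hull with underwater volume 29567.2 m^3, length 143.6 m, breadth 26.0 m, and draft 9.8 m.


Formula: Cb = V / (L * B * T)
Step 1 — L * B * T = 143.6 * 26.0 * 9.8 = 36589.28 m^3
Step 2 — Cb = 29567.2 / 36589.28 ≈ 0.80808 (5 s.f.)

0.80808


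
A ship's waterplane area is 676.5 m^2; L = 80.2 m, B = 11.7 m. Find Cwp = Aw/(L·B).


Formula: Cwp = Aw / (L * B)
Step 1 — L * B = 80.2 * 11.7 = 938.34 m^2
Step 2 — Cwp = 676.5 / 938.34 ≈ 0.72095 (5 s.f.)

0.72095


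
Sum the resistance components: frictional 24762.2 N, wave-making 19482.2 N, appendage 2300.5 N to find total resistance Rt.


Formula: Rt = Rf + Rw + Ra
Substituting: Rt = 24762.2 + 19482.2 + 2300.5
Result: Rt = 46544.9 N

46544.9 N


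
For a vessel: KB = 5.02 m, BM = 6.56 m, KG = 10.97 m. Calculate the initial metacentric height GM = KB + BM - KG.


Formula: GM = KB + BM - KG
Step 1 — KM = KB + BM = 5.02 + 6.56 = 11.58 m
Step 2 — GM = KM - KG = 11.58 - 10.97 = 0.61 m

0.61 m


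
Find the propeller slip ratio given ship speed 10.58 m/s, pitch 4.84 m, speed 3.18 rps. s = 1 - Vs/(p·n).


Formula: s = 1 - Vs / (p * n)
Step 1 — p * n = 4.84 * 3.18 = 15.3912
Step 2 — Vs / (p*n) = 10.58 / 15.3912 = 0.687406 (6 d.p.)
Step 3 — s = 1 - 0.687406 = 0.312594

0.312594


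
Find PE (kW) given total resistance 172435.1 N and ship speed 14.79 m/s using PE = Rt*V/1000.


Formula: PE = Rt * V / 1000 (kW)
Step 1 — PE (W) = 172435.1 * 14.79 = 2550315.129 W
Step 2 — PE (kW) = 2550315.129 / 1000 ≈ 2550.3 kW (5 s.f.)

2550.3 kW


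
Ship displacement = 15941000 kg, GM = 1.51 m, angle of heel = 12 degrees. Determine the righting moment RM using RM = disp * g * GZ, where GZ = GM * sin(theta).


Formula: GZ = GM * sin(theta); RM = disp * g * GZ
Step 1 — GZ = 1.51 * sin(12°) = 1.51 * 0.207912 = 0.313947 m
Step 2 — RM = 15941000 * 9.81 * 0.313947 ≈ 49095000 N·m (5 s.f.)

49095000 N·m


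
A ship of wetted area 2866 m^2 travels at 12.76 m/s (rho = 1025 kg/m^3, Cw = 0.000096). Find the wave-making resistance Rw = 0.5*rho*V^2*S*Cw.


Formula: Rw = 0.5 * rho * V^2 * S * Cw
Step 1 — V^2 = 12.76^2 = 162.8176
Step 2 — 0.5 * rho * V^2 = 0.5 * 1025 * 162.8176 = 83444.02
Step 3 — Rw = 83444.02 * 2866 * 0.000096 ≈ 22958 N (5 s.f.)

22958 N


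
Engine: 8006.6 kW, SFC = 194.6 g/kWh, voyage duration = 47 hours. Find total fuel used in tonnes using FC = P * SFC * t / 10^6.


Formula: FC (tonnes) = P * SFC * t / 1,000,000
Step 1 — P * SFC * t = 8006.6 * 194.6 * 47 = 73229964.92 g
Step 2 — FC (tonnes) = 73229964.92 / 1,000,000 ≈ 73.230 tonnes (5 s.f.)

73.230 tonnes


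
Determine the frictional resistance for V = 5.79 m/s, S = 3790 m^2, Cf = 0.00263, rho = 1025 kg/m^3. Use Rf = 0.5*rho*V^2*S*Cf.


Formula: Rf = 0.5 * rho * V^2 * S * Cf
Step 1 — V^2 = 5.79^2 = 33.5241
Step 2 — 0.5 * rho * V^2 = 0.5 * 1025 * 33.5241 = 17181.10125
Step 3 — Rf = 17181.10125 * 3790 * 0.00263 ≈ 171260 N (5 s.f.)

171260 N


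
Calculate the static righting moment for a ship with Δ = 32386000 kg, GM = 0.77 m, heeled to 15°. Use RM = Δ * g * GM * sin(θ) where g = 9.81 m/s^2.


Formula: GZ = GM * sin(theta); RM = disp * g * GZ
Step 1 — GZ = 0.77 * sin(15°) = 0.77 * 0.258819 = 0.199291 m
Step 2 — RM = 32386000 * 9.81 * 0.199291 ≈ 63316000 N·m (5 s.f.)

63316000 N·m


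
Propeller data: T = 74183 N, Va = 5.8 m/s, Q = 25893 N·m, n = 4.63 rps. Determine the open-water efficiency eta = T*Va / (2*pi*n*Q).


Formula: eta = T * Va / (2 * pi * n * Q)
Step 1 — numerator = T * Va = 74183 * 5.8 = 430261.4
Step 2 — 2 * pi * n = 2 * pi * 4.63 = 29.091148
Step 3 — denominator = 29.091148 * 25893 = 753257.1
Step 4 — eta = 430261.4 / 753257.1 ≈ 0.57120 (5 s.f.)

0.57120


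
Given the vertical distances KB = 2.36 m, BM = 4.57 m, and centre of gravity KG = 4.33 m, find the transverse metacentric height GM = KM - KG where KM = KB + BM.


Formula: GM = KB + BM - KG
Step 1 — KM = KB + BM = 2.36 + 4.57 = 6.93 m
Step 2 — GM = KM - KG = 6.93 - 4.33 = 2.6 m

2.6 m


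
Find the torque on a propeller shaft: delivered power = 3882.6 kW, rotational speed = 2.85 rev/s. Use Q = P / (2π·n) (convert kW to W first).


Formula: Q = P_W / (2 * pi * n)
Step 1 — P_W = 3882.6 kW * 1000 = 3882600.0 W
Step 2 — 2 * pi * n = 2 * pi * 2.85 = 17.907078
Step 3 — Q = 3882600.0 / 17.907078 ≈ 216820 N·m (5 s.f.)

216820 N·m


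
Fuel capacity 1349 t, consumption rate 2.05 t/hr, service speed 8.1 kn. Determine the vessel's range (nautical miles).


Formula: endurance = fuel / rate; range = endurance * speed
Step 1 — endurance = 1349 / 2.05 = 658.0488 hours
Step 2 — range = 658.0488 * 8.1 ≈ 5330.2 nautical miles (5 s.f.)

5330.2 NM


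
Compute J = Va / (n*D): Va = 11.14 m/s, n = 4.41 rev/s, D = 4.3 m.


Formula: J = Va / (n * D)
Step 1 — n * D = 4.41 * 4.3 = 18.963
Step 2 — J = 11.14 / 18.963 ≈ 0.58746 (5 s.f.)

0.58746


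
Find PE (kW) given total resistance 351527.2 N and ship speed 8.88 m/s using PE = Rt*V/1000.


Formula: PE = Rt * V / 1000 (kW)
Step 1 — PE (W) = 351527.2 * 8.88 = 3121561.536 W
Step 2 — PE (kW) = 3121561.536 / 1000 ≈ 3121.6 kW (5 s.f.)

3121.6 kW


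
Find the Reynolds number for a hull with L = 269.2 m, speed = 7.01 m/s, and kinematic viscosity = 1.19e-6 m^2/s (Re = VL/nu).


Formula: Re = V * L / nu
Step 1 — V * L = 7.01 * 269.2 = 1887.092 m^2/s
Step 2 — Re = 1887.092 / 1.19e-6 = 1.59e+09

1.59e+09


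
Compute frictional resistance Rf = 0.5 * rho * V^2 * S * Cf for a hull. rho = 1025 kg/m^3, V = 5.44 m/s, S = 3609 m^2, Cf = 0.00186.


Formula: Rf = 0.5 * rho * V^2 * S * Cf
Step 1 — V^2 = 5.44^2 = 29.5936
Step 2 — 0.5 * rho * V^2 = 0.5 * 1025 * 29.5936 = 15166.72
Step 3 — Rf = 15166.72 * 3609 * 0.00186 ≈ 101810 N (5 s.f.)

101810 N


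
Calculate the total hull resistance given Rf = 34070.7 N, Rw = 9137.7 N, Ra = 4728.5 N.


Formula: Rt = Rf + Rw + Ra
Substituting: Rt = 34070.7 + 9137.7 + 4728.5
Result: Rt = 47936.9 N

47936.9 N


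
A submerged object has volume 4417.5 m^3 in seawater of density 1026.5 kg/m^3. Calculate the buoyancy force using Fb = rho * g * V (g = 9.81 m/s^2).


Formula: Fb = rho * g * V
Substituting: Fb = 1026.5 * 9.81 * 4417.5
Intermediate: 1026.5 * 9.81 = 10069.965
Result: Fb = 10069.965 * 4417.5 ≈ 44484000 N (5 s.f.)

44484000 N


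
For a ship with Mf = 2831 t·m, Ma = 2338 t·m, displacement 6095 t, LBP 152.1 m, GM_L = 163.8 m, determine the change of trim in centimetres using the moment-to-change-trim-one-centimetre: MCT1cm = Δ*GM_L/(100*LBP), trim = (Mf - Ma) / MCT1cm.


Formula: net trimming moment = Mf - Ma; MCT1cm = Δ*GM_L/(100*LBP); trim = net moment / MCT1cm
Step 1 — net trimming moment = 2831 - 2338 = 493 t·m
Step 2 — MCT1cm = 6095 * 163.8 / (100 * 152.1) = 65.6385 t·m/cm
Step 3 — trim = 493 / 65.6385 ≈ 7.5108 cm (5 s.f.)

7.5108 cm


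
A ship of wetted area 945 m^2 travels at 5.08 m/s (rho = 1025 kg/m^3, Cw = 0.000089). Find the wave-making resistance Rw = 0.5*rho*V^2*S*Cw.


Formula: Rw = 0.5 * rho * V^2 * S * Cw
Step 1 — V^2 = 5.08^2 = 25.8064
Step 2 — 0.5 * rho * V^2 = 0.5 * 1025 * 25.8064 = 13225.78
Step 3 — Rw = 13225.78 * 945 * 0.000089 ≈ 1112.4 N (5 s.f.)

1112.4 N


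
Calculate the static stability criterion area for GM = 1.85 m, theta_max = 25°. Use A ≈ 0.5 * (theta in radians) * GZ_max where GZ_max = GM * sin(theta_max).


Formula: GZ_max = GM * sin(theta); Area = 0.5 * theta_rad * GZ_max
Step 1 — GZ_max = 1.85 * sin(25°) = 1.85 * 0.422618 = 0.781843 m
Step 2 — theta_rad = 25 * pi/180 = 0.436332 rad
Step 3 — Area = 0.5 * 0.436332 * 0.781843 ≈ 0.17057 m·rad (5 s.f.)

0.17057 m·rad


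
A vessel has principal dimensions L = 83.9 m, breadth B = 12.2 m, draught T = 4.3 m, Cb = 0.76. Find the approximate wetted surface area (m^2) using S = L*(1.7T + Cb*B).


Formula: S = 1.7*L*T + V/T with V = Cb*L*B*T, i.e. S = L * (1.7*T + Cb*B)
Step 1 — 1.7*T = 1.7 * 4.3 = 7.31 m
Step 2 — Cb*B = 0.76 * 12.2 = 9.272 m
Step 3 — 1.7*T + Cb*B = 7.31 + 9.272 = 16.582 m
Step 4 — S = 83.9 * 16.582 ≈ 1391.2 m^2 (5 s.f.)

1391.2 m^2


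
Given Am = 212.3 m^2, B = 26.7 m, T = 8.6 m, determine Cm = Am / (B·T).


Formula: Cm = Am / (B * T)
Step 1 — B * T = 26.7 * 8.6 = 229.62 m^2
Step 2 — Cm = 212.3 / 229.62 ≈ 0.92457 (5 s.f.)

0.92457


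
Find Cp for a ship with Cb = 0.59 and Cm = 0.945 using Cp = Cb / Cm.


Formula: Cp = Cb / Cm
Substituting: Cp = 0.59 / 0.945
Result: Cp ≈ 0.62434 (5 s.f.)

0.62434


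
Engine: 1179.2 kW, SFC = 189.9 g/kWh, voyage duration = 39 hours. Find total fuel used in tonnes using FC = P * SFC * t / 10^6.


Formula: FC (tonnes) = P * SFC * t / 1,000,000
Step 1 — P * SFC * t = 1179.2 * 189.9 * 39 = 8733273.12 g
Step 2 — FC (tonnes) = 8733273.12 / 1,000,000 ≈ 8.7333 tonnes (5 s.f.)

8.7333 tonnes


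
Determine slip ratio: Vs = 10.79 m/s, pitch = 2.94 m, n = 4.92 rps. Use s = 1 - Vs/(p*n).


Formula: s = 1 - Vs / (p * n)
Step 1 — p * n = 2.94 * 4.92 = 14.4648
Step 2 — Vs / (p*n) = 10.79 / 14.4648 = 0.745949 (6 d.p.)
Step 3 — s = 1 - 0.745949 = 0.254051

0.254051


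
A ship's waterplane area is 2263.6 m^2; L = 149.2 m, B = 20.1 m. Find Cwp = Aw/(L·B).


Formula: Cwp = Aw / (L * B)
Step 1 — L * B = 149.2 * 20.1 = 2998.92 m^2
Step 2 — Cwp = 2263.6 / 2998.92 ≈ 0.75481 (5 s.f.)

0.75481


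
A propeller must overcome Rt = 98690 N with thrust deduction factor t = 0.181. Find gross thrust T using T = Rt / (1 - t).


Formula: T = Rt / (1 - t)
Step 1 — (1 - t) = 1 - 0.181 = 0.819
Step 2 — T = 98690 / 0.819 ≈ 120500 N (5 s.f.)

120500 N


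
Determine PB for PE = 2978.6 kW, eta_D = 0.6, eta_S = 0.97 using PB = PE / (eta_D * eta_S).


Formula: PB = PE / (eta_D * eta_S)
Step 1 — combined efficiency = eta_D * eta_S = 0.6 * 0.97 = 0.582
Step 2 — PB = 2978.6 / 0.582 ≈ 5117.9 kW (5 s.f.)

5117.9 kW


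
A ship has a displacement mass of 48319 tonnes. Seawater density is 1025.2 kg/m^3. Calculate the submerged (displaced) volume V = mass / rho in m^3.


Formula: V = mass / rho
Step 1 — convert tonnes to kg: 48319 t * 1000 = 48319000 kg
Step 2 — V = 48319000 / 1025.2 ≈ 47131 m^3 (5 s.f.)

47131 m^3


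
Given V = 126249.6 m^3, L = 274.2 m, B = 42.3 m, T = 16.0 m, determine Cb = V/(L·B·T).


Formula: Cb = V / (L * B * T)
Step 1 — L * B * T = 274.2 * 42.3 * 16.0 = 185578.56 m^3
Step 2 — Cb = 126249.6 / 185578.56 ≈ 0.68030 (5 s.f.)

0.68030


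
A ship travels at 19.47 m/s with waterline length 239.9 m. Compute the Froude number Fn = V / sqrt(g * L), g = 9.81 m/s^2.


Formula: Fn = V / sqrt(g * L)
Step 1 — g * L = 9.81 * 239.9 = 2353.419
Step 2 — sqrt(g * L) = sqrt(2353.419) = 48.51205
Step 3 — Fn = 19.47 / 48.51205 ≈ 0.40134 (5 s.f.)

0.40134


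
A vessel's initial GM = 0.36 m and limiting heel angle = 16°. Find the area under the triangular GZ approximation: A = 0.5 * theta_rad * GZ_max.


Formula: GZ_max = GM * sin(theta); Area = 0.5 * theta_rad * GZ_max
Step 1 — GZ_max = 0.36 * sin(16°) = 0.36 * 0.275637 = 0.099229 m
Step 2 — theta_rad = 16 * pi/180 = 0.279253 rad
Step 3 — Area = 0.5 * 0.279253 * 0.099229 ≈ 0.013855 m·rad (5 s.f.)

0.013855 m·rad


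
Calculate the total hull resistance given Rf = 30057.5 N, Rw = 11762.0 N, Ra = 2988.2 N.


Formula: Rt = Rf + Rw + Ra
Substituting: Rt = 30057.5 + 11762.0 + 2988.2
Result: Rt = 44807.7 N

44807.7 N


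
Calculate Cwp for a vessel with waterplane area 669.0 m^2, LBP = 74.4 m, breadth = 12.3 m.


Formula: Cwp = Aw / (L * B)
Step 1 — L * B = 74.4 * 12.3 = 915.12 m^2
Step 2 — Cwp = 669.0 / 915.12 ≈ 0.73105 (5 s.f.)

0.73105


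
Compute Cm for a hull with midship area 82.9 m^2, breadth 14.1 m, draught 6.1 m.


Formula: Cm = Am / (B * T)
Step 1 — B * T = 14.1 * 6.1 = 86.01 m^2
Step 2 — Cm = 82.9 / 86.01 ≈ 0.96384 (5 s.f.)

0.96384


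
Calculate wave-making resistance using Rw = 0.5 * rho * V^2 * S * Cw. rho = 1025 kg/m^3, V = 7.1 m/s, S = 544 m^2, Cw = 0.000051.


Formula: Rw = 0.5 * rho * V^2 * S * Cw
Step 1 — V^2 = 7.1^2 = 50.41
Step 2 — 0.5 * rho * V^2 = 0.5 * 1025 * 50.41 = 25835.125
Step 3 — Rw = 25835.125 * 544 * 0.000051 ≈ 716.77 N (5 s.f.)

716.77 N


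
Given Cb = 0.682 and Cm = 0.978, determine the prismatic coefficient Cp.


Formula: Cp = Cb / Cm
Substituting: Cp = 0.682 / 0.978
Result: Cp ≈ 0.69734 (5 s.f.)

0.69734


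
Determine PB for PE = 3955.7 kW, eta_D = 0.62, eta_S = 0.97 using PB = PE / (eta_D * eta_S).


Formula: PB = PE / (eta_D * eta_S)
Step 1 — combined efficiency = eta_D * eta_S = 0.62 * 0.97 = 0.6014
Step 2 — PB = 3955.7 / 0.6014 ≈ 6577.5 kW (5 s.f.)

6577.5 kW


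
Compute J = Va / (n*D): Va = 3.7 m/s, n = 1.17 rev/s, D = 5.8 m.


Formula: J = Va / (n * D)
Step 1 — n * D = 1.17 * 5.8 = 6.786
Step 2 — J = 3.7 / 6.786 ≈ 0.54524 (5 s.f.)

0.54524


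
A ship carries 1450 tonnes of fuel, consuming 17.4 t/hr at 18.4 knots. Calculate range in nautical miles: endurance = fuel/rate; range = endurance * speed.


Formula: endurance = fuel / rate; range = endurance * speed
Step 1 — endurance = 1450 / 17.4 = 83.3333 hours
Step 2 — range = 83.3333 * 18.4 ≈ 1533.3 nautical miles (5 s.f.)

1533.3 NM


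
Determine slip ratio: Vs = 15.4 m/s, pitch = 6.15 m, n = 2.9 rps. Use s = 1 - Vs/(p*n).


Formula: s = 1 - Vs / (p * n)
Step 1 — p * n = 6.15 * 2.9 = 17.835
Step 2 — Vs / (p*n) = 15.4 / 17.835 = 0.863471 (6 d.p.)
Step 3 — s = 1 - 0.863471 = 0.136529

0.136529


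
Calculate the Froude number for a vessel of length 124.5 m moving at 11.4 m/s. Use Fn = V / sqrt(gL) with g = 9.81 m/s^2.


Formula: Fn = V / sqrt(g * L)
Step 1 — g * L = 9.81 * 124.5 = 1221.345
Step 2 — sqrt(g * L) = sqrt(1221.345) = 34.947747
Step 3 — Fn = 11.4 / 34.947747 ≈ 0.32620 (5 s.f.)

0.32620


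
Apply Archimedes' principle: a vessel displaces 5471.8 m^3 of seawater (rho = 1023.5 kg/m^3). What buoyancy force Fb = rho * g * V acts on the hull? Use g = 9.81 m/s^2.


Formula: Fb = rho * g * V
Substituting: Fb = 1023.5 * 9.81 * 5471.8
Intermediate: 1023.5 * 9.81 = 10040.535
Result: Fb = 10040.535 * 5471.8 ≈ 54940000 N (5 s.f.)

54940000 N


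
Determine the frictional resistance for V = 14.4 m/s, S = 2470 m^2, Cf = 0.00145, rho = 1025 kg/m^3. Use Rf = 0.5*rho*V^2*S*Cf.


Formula: Rf = 0.5 * rho * V^2 * S * Cf
Step 1 — V^2 = 14.4^2 = 207.36
Step 2 — 0.5 * rho * V^2 = 0.5 * 1025 * 207.36 = 106272.0
Step 3 — Rf = 106272.0 * 2470 * 0.00145 ≈ 380610 N (5 s.f.)

380610 N


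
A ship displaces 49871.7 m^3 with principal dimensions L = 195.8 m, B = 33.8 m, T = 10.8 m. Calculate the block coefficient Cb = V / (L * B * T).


Formula: Cb = V / (L * B * T)
Step 1 — L * B * T = 195.8 * 33.8 * 10.8 = 71474.832 m^3
Step 2 — Cb = 49871.7 / 71474.832 ≈ 0.69775 (5 s.f.)

0.69775


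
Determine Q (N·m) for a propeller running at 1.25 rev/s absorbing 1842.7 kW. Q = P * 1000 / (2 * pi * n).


Formula: Q = P_W / (2 * pi * n)
Step 1 — P_W = 1842.7 kW * 1000 = 1842700.0 W
Step 2 — 2 * pi * n = 2 * pi * 1.25 = 7.853982
Step 3 — Q = 1842700.0 / 7.853982 ≈ 234620 N·m (5 s.f.)

234620 N·m


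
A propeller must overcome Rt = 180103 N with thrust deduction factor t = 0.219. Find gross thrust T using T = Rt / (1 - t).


Formula: T = Rt / (1 - t)
Step 1 — (1 - t) = 1 - 0.219 = 0.781
Step 2 — T = 180103 / 0.781 ≈ 230610 N (5 s.f.)

230610 N


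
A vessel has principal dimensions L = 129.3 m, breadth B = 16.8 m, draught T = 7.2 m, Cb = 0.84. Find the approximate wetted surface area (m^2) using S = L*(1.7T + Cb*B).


Formula: S = 1.7*L*T + V/T with V = Cb*L*B*T, i.e. S = L * (1.7*T + Cb*B)
Step 1 — 1.7*T = 1.7 * 7.2 = 12.24 m
Step 2 — Cb*B = 0.84 * 16.8 = 14.112 m
Step 3 — 1.7*T + Cb*B = 12.24 + 14.112 = 26.352 m
Step 4 — S = 129.3 * 26.352 ≈ 3407.3 m^2 (5 s.f.)

3407.3 m^2


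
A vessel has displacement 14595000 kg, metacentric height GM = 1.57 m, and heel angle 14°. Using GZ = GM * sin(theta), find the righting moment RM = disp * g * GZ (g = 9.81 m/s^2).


Formula: GZ = GM * sin(theta); RM = disp * g * GZ
Step 1 — GZ = 1.57 * sin(14°) = 1.57 * 0.241922 = 0.379818 m
Step 2 — RM = 14595000 * 9.81 * 0.379818 ≈ 54381000 N·m (5 s.f.)

54381000 N·m


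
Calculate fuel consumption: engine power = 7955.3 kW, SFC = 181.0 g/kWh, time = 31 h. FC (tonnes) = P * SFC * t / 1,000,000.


Formula: FC (tonnes) = P * SFC * t / 1,000,000
Step 1 — P * SFC * t = 7955.3 * 181.0 * 31 = 44637188.3 g
Step 2 — FC (tonnes) = 44637188.3 / 1,000,000 ≈ 44.637 tonnes (5 s.f.)

44.637 tonnes


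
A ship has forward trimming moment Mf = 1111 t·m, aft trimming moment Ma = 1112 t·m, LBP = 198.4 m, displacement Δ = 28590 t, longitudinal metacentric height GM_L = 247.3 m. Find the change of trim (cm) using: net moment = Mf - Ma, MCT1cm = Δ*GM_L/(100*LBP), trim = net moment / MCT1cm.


Formula: net trimming moment = Mf - Ma; MCT1cm = Δ*GM_L/(100*LBP); trim = net moment / MCT1cm
Step 1 — net trimming moment = 1111 - 1112 = -1 t·m
Step 2 — MCT1cm = 28590 * 247.3 / (100 * 198.4) = 356.3663 t·m/cm
Step 3 — trim = -1 / 356.3663 ≈ -0.0028061 cm (5 s.f.)

-0.0028061 cm


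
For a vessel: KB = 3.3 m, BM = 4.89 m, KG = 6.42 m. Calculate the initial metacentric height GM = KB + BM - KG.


Formula: GM = KB + BM - KG
Step 1 — KM = KB + BM = 3.3 + 4.89 = 8.19 m
Step 2 — GM = KM - KG = 8.19 - 6.42 = 1.77 m

1.77 m


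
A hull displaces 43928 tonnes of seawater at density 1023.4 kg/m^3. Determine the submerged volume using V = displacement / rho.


Formula: V = mass / rho
Step 1 — convert tonnes to kg: 43928 t * 1000 = 43928000 kg
Step 2 — V = 43928000 / 1023.4 ≈ 42924 m^3 (5 s.f.)

42924 m^3


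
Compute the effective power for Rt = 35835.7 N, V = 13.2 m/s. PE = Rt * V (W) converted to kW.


Formula: PE = Rt * V / 1000 (kW)
Step 1 — PE (W) = 35835.7 * 13.2 = 473031.24 W
Step 2 — PE (kW) = 473031.24 / 1000 ≈ 473.03 kW (5 s.f.)

473.03 kW


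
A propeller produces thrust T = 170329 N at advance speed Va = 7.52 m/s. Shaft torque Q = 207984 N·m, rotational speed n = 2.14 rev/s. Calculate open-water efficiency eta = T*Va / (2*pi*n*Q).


Formula: eta = T * Va / (2 * pi * n * Q)
Step 1 — numerator = T * Va = 170329 * 7.52 = 1280874.08
Step 2 — 2 * pi * n = 2 * pi * 2.14 = 13.446017
Step 3 — denominator = 13.446017 * 207984 = 2796556.4
Step 4 — eta = 1280874.08 / 2796556.4 ≈ 0.45802 (5 s.f.)

0.45802


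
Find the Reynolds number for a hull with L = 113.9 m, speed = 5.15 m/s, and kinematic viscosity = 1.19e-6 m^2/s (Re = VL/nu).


Formula: Re = V * L / nu
Step 1 — V * L = 5.15 * 113.9 = 586.585 m^2/s
Step 2 — Re = 586.585 / 1.19e-6 = 4.93e+08

4.93e+08


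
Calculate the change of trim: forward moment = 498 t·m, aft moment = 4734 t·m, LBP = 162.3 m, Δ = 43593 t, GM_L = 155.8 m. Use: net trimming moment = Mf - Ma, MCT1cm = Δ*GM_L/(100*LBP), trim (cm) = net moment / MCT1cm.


Formula: net trimming moment = Mf - Ma; MCT1cm = Δ*GM_L/(100*LBP); trim = net moment / MCT1cm
Step 1 — net trimming moment = 498 - 4734 = -4236 t·m
Step 2 — MCT1cm = 43593 * 155.8 / (100 * 162.3) = 418.4713 t·m/cm
Step 3 — trim = -4236 / 418.4713 ≈ -10.123 cm (5 s.f.)

-10.123 cm


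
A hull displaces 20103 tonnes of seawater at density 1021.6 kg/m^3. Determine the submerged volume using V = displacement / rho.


Formula: V = mass / rho
Step 1 — convert tonnes to kg: 20103 t * 1000 = 20103000 kg
Step 2 — V = 20103000 / 1021.6 ≈ 19678 m^3 (5 s.f.)

19678 m^3


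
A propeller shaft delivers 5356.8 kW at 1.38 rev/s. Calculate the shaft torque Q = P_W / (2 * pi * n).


Formula: Q = P_W / (2 * pi * n)
Step 1 — P_W = 5356.8 kW * 1000 = 5356800.0 W
Step 2 — 2 * pi * n = 2 * pi * 1.38 = 8.670796
Step 3 — Q = 5356800.0 / 8.670796 ≈ 617800 N·m (5 s.f.)

617800 N·m


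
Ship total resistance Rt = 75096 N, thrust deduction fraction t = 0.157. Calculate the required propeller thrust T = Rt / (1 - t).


Formula: T = Rt / (1 - t)
Step 1 — (1 - t) = 1 - 0.157 = 0.843
Step 2 — T = 75096 / 0.843 ≈ 89082 N (5 s.f.)

89082 N


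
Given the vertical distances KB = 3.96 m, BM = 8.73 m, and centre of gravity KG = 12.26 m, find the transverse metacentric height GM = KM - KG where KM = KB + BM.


Formula: GM = KB + BM - KG
Step 1 — KM = KB + BM = 3.96 + 8.73 = 12.69 m
Step 2 — GM = KM - KG = 12.69 - 12.26 = 0.43 m

0.43 m


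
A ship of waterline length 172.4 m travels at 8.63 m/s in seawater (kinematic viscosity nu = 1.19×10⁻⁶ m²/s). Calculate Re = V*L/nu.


Formula: Re = V * L / nu
Step 1 — V * L = 8.63 * 172.4 = 1487.812 m^2/s
Step 2 — Re = 1487.812 / 1.19e-6 = 1.25e+09

1.25e+09


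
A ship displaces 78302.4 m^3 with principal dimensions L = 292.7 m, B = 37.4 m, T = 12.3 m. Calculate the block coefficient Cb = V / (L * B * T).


Formula: Cb = V / (L * B * T)
Step 1 — L * B * T = 292.7 * 37.4 * 12.3 = 134647.854 m^3
Step 2 — Cb = 78302.4 / 134647.854 ≈ 0.58153 (5 s.f.)

0.58153


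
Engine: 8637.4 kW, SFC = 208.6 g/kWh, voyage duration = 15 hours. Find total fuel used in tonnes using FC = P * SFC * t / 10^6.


Formula: FC (tonnes) = P * SFC * t / 1,000,000
Step 1 — P * SFC * t = 8637.4 * 208.6 * 15 = 27026424.6 g
Step 2 — FC (tonnes) = 27026424.6 / 1,000,000 ≈ 27.026 tonnes (5 s.f.)

27.026 tonnes


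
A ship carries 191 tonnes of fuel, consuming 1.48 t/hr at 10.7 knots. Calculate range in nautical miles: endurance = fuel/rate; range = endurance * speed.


Formula: endurance = fuel / rate; range = endurance * speed
Step 1 — endurance = 191 / 1.48 = 129.0541 hours
Step 2 — range = 129.0541 * 10.7 ≈ 1380.9 nautical miles (5 s.f.)

1380.9 NM


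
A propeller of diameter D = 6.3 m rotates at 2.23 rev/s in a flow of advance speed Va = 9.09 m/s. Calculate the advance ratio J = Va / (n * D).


Formula: J = Va / (n * D)
Step 1 — n * D = 2.23 * 6.3 = 14.049
Step 2 — J = 9.09 / 14.049 ≈ 0.64702 (5 s.f.)

0.64702


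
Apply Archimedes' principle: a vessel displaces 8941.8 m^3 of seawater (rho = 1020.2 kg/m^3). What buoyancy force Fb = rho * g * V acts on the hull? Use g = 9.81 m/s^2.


Formula: Fb = rho * g * V
Substituting: Fb = 1020.2 * 9.81 * 8941.8
Intermediate: 1020.2 * 9.81 = 10008.162
Result: Fb = 10008.162 * 8941.8 ≈ 89491000 N (5 s.f.)

89491000 N


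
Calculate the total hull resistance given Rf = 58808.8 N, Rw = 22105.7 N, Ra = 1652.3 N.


Formula: Rt = Rf + Rw + Ra
Substituting: Rt = 58808.8 + 22105.7 + 1652.3
Result: Rt = 82566.8 N

82566.8 N


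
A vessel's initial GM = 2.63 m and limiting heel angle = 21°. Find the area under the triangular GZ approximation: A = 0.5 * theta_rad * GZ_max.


Formula: GZ_max = GM * sin(theta); Area = 0.5 * theta_rad * GZ_max
Step 1 — GZ_max = 2.63 * sin(21°) = 2.63 * 0.358368 = 0.942508 m
Step 2 — theta_rad = 21 * pi/180 = 0.366519 rad
Step 3 — Area = 0.5 * 0.366519 * 0.942508 ≈ 0.17272 m·rad (5 s.f.)

0.17272 m·rad


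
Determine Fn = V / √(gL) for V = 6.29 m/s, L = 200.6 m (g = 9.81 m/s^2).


Formula: Fn = V / sqrt(g * L)
Step 1 — g * L = 9.81 * 200.6 = 1967.886
Step 2 — sqrt(g * L) = sqrt(1967.886) = 44.360861
Step 3 — Fn = 6.29 / 44.360861 ≈ 0.14179 (5 s.f.)

0.14179


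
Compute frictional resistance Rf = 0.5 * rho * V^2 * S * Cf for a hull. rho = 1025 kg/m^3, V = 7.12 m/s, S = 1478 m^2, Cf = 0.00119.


Formula: Rf = 0.5 * rho * V^2 * S * Cf
Step 1 — V^2 = 7.12^2 = 50.6944
Step 2 — 0.5 * rho * V^2 = 0.5 * 1025 * 50.6944 = 25980.88
Step 3 — Rf = 25980.88 * 1478 * 0.00119 ≈ 45696 N (5 s.f.)

45696 N


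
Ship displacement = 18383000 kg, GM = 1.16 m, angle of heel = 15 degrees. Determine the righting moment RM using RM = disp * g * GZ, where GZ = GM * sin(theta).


Formula: GZ = GM * sin(theta); RM = disp * g * GZ
Step 1 — GZ = 1.16 * sin(15°) = 1.16 * 0.258819 = 0.30023 m
Step 2 — RM = 18383000 * 9.81 * 0.30023 ≈ 54143000 N·m (5 s.f.)

54143000 N·m


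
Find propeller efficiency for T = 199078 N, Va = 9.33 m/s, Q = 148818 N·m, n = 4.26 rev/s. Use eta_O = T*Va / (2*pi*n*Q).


Formula: eta = T * Va / (2 * pi * n * Q)
Step 1 — numerator = T * Va = 199078 * 9.33 = 1857397.74
Step 2 — 2 * pi * n = 2 * pi * 4.26 = 26.766369
Step 3 — denominator = 26.766369 * 148818 = 3983317.5
Step 4 — eta = 1857397.74 / 3983317.5 ≈ 0.46629 (5 s.f.)

0.46629


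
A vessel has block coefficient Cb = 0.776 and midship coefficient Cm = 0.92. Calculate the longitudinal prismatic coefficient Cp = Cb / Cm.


Formula: Cp = Cb / Cm
Substituting: Cp = 0.776 / 0.92
Result: Cp ≈ 0.84348 (5 s.f.)

0.84348


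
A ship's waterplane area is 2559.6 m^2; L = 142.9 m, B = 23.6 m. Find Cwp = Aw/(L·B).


Formula: Cwp = Aw / (L * B)
Step 1 — L * B = 142.9 * 23.6 = 3372.44 m^2
Step 2 — Cwp = 2559.6 / 3372.44 ≈ 0.75898 (5 s.f.)

0.75898


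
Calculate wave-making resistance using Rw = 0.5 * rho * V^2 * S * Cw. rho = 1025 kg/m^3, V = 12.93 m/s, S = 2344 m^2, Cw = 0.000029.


Formula: Rw = 0.5 * rho * V^2 * S * Cw
Step 1 — V^2 = 12.93^2 = 167.1849
Step 2 — 0.5 * rho * V^2 = 0.5 * 1025 * 167.1849 = 85682.26125
Step 3 — Rw = 85682.26125 * 2344 * 0.000029 ≈ 5824.3 N (5 s.f.)

5824.3 N


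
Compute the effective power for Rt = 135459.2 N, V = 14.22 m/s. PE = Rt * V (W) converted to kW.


Formula: PE = Rt * V / 1000 (kW)
Step 1 — PE (W) = 135459.2 * 14.22 = 1926229.824 W
Step 2 — PE (kW) = 1926229.824 / 1000 ≈ 1926.2 kW (5 s.f.)

1926.2 kW


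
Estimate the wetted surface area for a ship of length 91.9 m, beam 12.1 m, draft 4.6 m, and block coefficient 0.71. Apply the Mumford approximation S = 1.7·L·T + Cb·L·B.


Formula: S = 1.7*L*T + V/T with V = Cb*L*B*T, i.e. S = L * (1.7*T + Cb*B)
Step 1 — 1.7*T = 1.7 * 4.6 = 7.82 m
Step 2 — Cb*B = 0.71 * 12.1 = 8.591 m
Step 3 — 1.7*T + Cb*B = 7.82 + 8.591 = 16.411 m
Step 4 — S = 91.9 * 16.411 ≈ 1508.2 m^2 (5 s.f.)

1508.2 m^2


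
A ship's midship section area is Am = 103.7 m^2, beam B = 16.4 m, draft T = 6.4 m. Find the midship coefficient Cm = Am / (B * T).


Formula: Cm = Am / (B * T)
Step 1 — B * T = 16.4 * 6.4 = 104.96 m^2
Step 2 — Cm = 103.7 / 104.96 ≈ 0.98800 (5 s.f.)

0.98800


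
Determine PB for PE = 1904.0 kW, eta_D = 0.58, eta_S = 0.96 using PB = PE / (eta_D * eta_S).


Formula: PB = PE / (eta_D * eta_S)
Step 1 — combined efficiency = eta_D * eta_S = 0.58 * 0.96 = 0.5568
Step 2 — PB = 1904.0 / 0.5568 ≈ 3419.5 kW (5 s.f.)

3419.5 kW


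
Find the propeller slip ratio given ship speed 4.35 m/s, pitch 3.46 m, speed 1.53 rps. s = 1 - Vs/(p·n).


Formula: s = 1 - Vs / (p * n)
Step 1 — p * n = 3.46 * 1.53 = 5.2938
Step 2 — Vs / (p*n) = 4.35 / 5.2938 = 0.821716 (6 d.p.)
Step 3 — s = 1 - 0.821716 = 0.178284

0.178284


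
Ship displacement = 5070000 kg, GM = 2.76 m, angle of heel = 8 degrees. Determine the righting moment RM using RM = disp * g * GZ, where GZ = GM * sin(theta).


Formula: GZ = GM * sin(theta); RM = disp * g * GZ
Step 1 — GZ = 2.76 * sin(8°) = 2.76 * 0.139173 = 0.384117 m
Step 2 — RM = 5070000 * 9.81 * 0.384117 ≈ 19105000 N·m (5 s.f.)

19105000 N·m


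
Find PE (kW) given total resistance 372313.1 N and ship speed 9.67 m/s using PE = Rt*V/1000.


Formula: PE = Rt * V / 1000 (kW)
Step 1 — PE (W) = 372313.1 * 9.67 = 3600267.677 W
Step 2 — PE (kW) = 3600267.677 / 1000 ≈ 3600.3 kW (5 s.f.)

3600.3 kW


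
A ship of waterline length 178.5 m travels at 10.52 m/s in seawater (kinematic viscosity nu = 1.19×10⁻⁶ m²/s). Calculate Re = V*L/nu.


Formula: Re = V * L / nu
Step 1 — V * L = 10.52 * 178.5 = 1877.82 m^2/s
Step 2 — Re = 1877.82 / 1.19e-6 = 1.58e+09

1.58e+09


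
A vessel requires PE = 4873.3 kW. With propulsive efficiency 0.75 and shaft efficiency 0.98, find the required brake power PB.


Formula: PB = PE / (eta_D * eta_S)
Step 1 — combined efficiency = eta_D * eta_S = 0.75 * 0.98 = 0.735
Step 2 — PB = 4873.3 / 0.735 ≈ 6630.3 kW (5 s.f.)

6630.3 kW


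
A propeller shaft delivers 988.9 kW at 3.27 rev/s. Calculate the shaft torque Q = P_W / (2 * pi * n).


Formula: Q = P_W / (2 * pi * n)
Step 1 — P_W = 988.9 kW * 1000 = 988900.0 W
Step 2 — 2 * pi * n = 2 * pi * 3.27 = 20.546016
Step 3 — Q = 988900.0 / 20.546016 ≈ 48131 N·m (5 s.f.)

48131 N·m


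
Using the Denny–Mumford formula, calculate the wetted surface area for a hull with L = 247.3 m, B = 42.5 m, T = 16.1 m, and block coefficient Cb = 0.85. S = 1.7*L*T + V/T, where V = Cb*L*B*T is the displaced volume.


Formula: S = 1.7*L*T + V/T with V = Cb*L*B*T, i.e. S = L * (1.7*T + Cb*B)
Step 1 — 1.7*T = 1.7 * 16.1 = 27.37 m
Step 2 — Cb*B = 0.85 * 42.5 = 36.125 m
Step 3 — 1.7*T + Cb*B = 27.37 + 36.125 = 63.495 m
Step 4 — S = 247.3 * 63.495 ≈ 15702 m^2 (5 s.f.)

15702 m^2


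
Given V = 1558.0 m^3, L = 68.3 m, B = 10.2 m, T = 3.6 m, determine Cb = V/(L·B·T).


Formula: Cb = V / (L * B * T)
Step 1 — L * B * T = 68.3 * 10.2 * 3.6 = 2507.976 m^3
Step 2 — Cb = 1558.0 / 2507.976 ≈ 0.62122 (5 s.f.)

0.62122


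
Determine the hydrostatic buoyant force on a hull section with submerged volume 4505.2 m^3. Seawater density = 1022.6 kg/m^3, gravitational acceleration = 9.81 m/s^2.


Formula: Fb = rho * g * V
Substituting: Fb = 1022.6 * 9.81 * 4505.2
Intermediate: 1022.6 * 9.81 = 10031.706
Result: Fb = 10031.706 * 4505.2 ≈ 45195000 N (5 s.f.)

45195000 N


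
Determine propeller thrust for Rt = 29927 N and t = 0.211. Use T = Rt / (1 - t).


Formula: T = Rt / (1 - t)
Step 1 — (1 - t) = 1 - 0.211 = 0.789
Step 2 — T = 29927 / 0.789 ≈ 37930 N (5 s.f.)

37930 N


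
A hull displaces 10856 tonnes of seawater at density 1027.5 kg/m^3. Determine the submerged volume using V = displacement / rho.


Formula: V = mass / rho
Step 1 — convert tonnes to kg: 10856 t * 1000 = 10856000 kg
Step 2 — V = 10856000 / 1027.5 ≈ 10565 m^3 (5 s.f.)

10565 m^3


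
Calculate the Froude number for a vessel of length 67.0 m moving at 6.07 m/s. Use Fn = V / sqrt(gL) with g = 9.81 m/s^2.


Formula: Fn = V / sqrt(g * L)
Step 1 — g * L = 9.81 * 67.0 = 657.27
Step 2 — sqrt(g * L) = sqrt(657.27) = 25.637278
Step 3 — Fn = 6.07 / 25.637278 ≈ 0.23676 (5 s.f.)

0.23676


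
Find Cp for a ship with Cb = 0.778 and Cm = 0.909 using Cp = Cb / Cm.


Formula: Cp = Cb / Cm
Substituting: Cp = 0.778 / 0.909
Result: Cp ≈ 0.85589 (5 s.f.)

0.85589


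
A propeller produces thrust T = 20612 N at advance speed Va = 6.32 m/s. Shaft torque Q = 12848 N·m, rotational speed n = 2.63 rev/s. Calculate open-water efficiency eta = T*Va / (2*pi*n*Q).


Formula: eta = T * Va / (2 * pi * n * Q)
Step 1 — numerator = T * Va = 20612 * 6.32 = 130267.84
Step 2 — 2 * pi * n = 2 * pi * 2.63 = 16.524777
Step 3 — denominator = 16.524777 * 12848 = 212310.33
Step 4 — eta = 130267.84 / 212310.33 ≈ 0.61357 (5 s.f.)

0.61357


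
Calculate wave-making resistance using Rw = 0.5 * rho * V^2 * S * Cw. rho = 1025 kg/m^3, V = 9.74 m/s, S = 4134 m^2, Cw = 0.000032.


Formula: Rw = 0.5 * rho * V^2 * S * Cw
Step 1 — V^2 = 9.74^2 = 94.8676
Step 2 — 0.5 * rho * V^2 = 0.5 * 1025 * 94.8676 = 48619.645
Step 3 — Rw = 48619.645 * 4134 * 0.000032 ≈ 6431.8 N (5 s.f.)

6431.8 N


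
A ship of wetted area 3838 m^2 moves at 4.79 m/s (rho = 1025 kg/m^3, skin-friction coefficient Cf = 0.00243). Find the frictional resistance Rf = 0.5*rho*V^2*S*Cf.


Formula: Rf = 0.5 * rho * V^2 * S * Cf
Step 1 — V^2 = 4.79^2 = 22.9441
Step 2 — 0.5 * rho * V^2 = 0.5 * 1025 * 22.9441 = 11758.85125
Step 3 — Rf = 11758.85125 * 3838 * 0.00243 ≈ 109670 N (5 s.f.)

109670 N


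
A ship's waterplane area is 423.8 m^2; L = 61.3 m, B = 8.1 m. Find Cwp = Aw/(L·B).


Formula: Cwp = Aw / (L * B)
Step 1 — L * B = 61.3 * 8.1 = 496.53 m^2
Step 2 — Cwp = 423.8 / 496.53 ≈ 0.85352 (5 s.f.)

0.85352


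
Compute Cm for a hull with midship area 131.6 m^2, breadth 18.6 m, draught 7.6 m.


Formula: Cm = Am / (B * T)
Step 1 — B * T = 18.6 * 7.6 = 141.36 m^2
Step 2 — Cm = 131.6 / 141.36 ≈ 0.93096 (5 s.f.)

0.93096


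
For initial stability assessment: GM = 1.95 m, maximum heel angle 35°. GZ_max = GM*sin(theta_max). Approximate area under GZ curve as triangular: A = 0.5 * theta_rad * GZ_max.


Formula: GZ_max = GM * sin(theta); Area = 0.5 * theta_rad * GZ_max
Step 1 — GZ_max = 1.95 * sin(35°) = 1.95 * 0.573576 = 1.118473 m
Step 2 — theta_rad = 35 * pi/180 = 0.610865 rad
Step 3 — Area = 0.5 * 0.610865 * 1.118473 ≈ 0.34162 m·rad (5 s.f.)

0.34162 m·rad


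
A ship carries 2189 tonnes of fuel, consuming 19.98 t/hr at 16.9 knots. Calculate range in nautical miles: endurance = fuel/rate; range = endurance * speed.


Formula: endurance = fuel / rate; range = endurance * speed
Step 1 — endurance = 2189 / 19.98 = 109.5596 hours
Step 2 — range = 109.5596 * 16.9 ≈ 1851.6 nautical miles (5 s.f.)

1851.6 NM


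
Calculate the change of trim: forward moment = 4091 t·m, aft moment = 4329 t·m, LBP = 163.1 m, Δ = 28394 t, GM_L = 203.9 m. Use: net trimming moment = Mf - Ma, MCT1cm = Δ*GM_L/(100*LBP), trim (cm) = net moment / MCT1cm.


Formula: net trimming moment = Mf - Ma; MCT1cm = Δ*GM_L/(100*LBP); trim = net moment / MCT1cm
Step 1 — net trimming moment = 4091 - 4329 = -238 t·m
Step 2 — MCT1cm = 28394 * 203.9 / (100 * 163.1) = 354.9685 t·m/cm
Step 3 — trim = -238 / 354.9685 ≈ -0.67048 cm (5 s.f.)

-0.67048 cm


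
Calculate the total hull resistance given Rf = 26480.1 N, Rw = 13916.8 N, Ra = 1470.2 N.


Formula: Rt = Rf + Rw + Ra
Substituting: Rt = 26480.1 + 13916.8 + 1470.2
Result: Rt = 41867.1 N

41867.1 N


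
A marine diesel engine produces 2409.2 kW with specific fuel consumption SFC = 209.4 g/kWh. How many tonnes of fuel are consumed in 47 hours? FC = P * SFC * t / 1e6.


Formula: FC (tonnes) = P * SFC * t / 1,000,000
Step 1 — P * SFC * t = 2409.2 * 209.4 * 47 = 23710864.56 g
Step 2 — FC (tonnes) = 23710864.56 / 1,000,000 ≈ 23.711 tonnes (5 s.f.)

23.711 tonnes


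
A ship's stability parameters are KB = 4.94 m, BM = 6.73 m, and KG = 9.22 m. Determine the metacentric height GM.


Formula: GM = KB + BM - KG
Step 1 — KM = KB + BM = 4.94 + 6.73 = 11.67 m
Step 2 — GM = KM - KG = 11.67 - 9.22 = 2.45 m

2.45 m


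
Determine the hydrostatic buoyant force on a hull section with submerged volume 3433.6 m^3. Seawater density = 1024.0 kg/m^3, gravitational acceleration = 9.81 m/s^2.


Formula: Fb = rho * g * V
Substituting: Fb = 1024.0 * 9.81 * 3433.6
Intermediate: 1024.0 * 9.81 = 10045.44
Result: Fb = 10045.44 * 3433.6 ≈ 34492000 N (5 s.f.)

34492000 N


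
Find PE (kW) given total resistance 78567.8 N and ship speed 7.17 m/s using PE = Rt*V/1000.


Formula: PE = Rt * V / 1000 (kW)
Step 1 — PE (W) = 78567.8 * 7.17 = 563331.126 W
Step 2 — PE (kW) = 563331.126 / 1000 ≈ 563.33 kW (5 s.f.)

563.33 kW


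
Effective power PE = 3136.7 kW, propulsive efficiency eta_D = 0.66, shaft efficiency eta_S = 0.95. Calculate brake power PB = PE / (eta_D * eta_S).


Formula: PB = PE / (eta_D * eta_S)
Step 1 — combined efficiency = eta_D * eta_S = 0.66 * 0.95 = 0.627
Step 2 — PB = 3136.7 / 0.627 ≈ 5002.7 kW (5 s.f.)

5002.7 kW


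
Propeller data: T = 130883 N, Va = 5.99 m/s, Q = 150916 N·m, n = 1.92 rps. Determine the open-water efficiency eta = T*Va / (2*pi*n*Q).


Formula: eta = T * Va / (2 * pi * n * Q)
Step 1 — numerator = T * Va = 130883 * 5.99 = 783989.17
Step 2 — 2 * pi * n = 2 * pi * 1.92 = 12.063716
Step 3 — denominator = 12.063716 * 150916 = 1820607.76
Step 4 — eta = 783989.17 / 1820607.76 ≈ 0.43062 (5 s.f.)

0.43062
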